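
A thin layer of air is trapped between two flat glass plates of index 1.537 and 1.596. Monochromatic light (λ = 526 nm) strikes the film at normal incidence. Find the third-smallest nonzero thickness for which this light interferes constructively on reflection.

658 nm

Ray reflecting at the top interface goes from n = 1.537 toward n = 1.0: no phase shift.
Ray reflecting at the bottom interface goes from n = 1.0 toward n = 1.596: a half-wave phase shift.
The two reflections differ by half a wavelength.
With one net inversion, constructive interference in reflection requires 2 n t = (m + ½) λ.
The third-smallest nonzero thickness corresponds to m = 2: t = (m + ½) λ / (2 n) = 2.50 × 526 / (2 × 1.0) = 658 nm.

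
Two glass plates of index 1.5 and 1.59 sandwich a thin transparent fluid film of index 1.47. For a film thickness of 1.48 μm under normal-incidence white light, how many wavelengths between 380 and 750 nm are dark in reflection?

6

Ray reflecting at the top interface goes from n = 1.5 toward n = 1.47: no phase shift.
At the lower boundary (n = 1.47 to n = 1.59) the reflected ray undergoes a half-wave phase shift.
Net: one phase inversion between the two reflected rays.
So the condition for destructive reflection is 2 n t = m λ.
λ = 2 n t / m = 4351 / m nm.
m=5: 870 nm (IR); m=6: 725 nm (visible); m=7: 622 nm (visible); m=8: 544 nm (visible); m=9: 483 nm (visible); m=10: 435 nm (visible); m=11: 396 nm (visible); m=12: 363 nm (UV).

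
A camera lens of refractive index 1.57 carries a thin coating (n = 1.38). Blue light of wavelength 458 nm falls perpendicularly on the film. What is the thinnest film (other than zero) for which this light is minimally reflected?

Top surface (1.0 → 1.38): reflection off a higher-index medium gives a half-wave phase shift.
At the lower boundary (n = 1.38 to n = 1.57) the reflected ray undergoes a half-wave phase shift.
The two reflections carry the same phase change, so no net offset.
With no net inversion, destructive interference in reflection requires 2 n t = (m + ½) λ.
Minimum at m = 0: t = λ / (4 n) = 458 / (4 × 1.38) = 83.0 nm.

83.0 nm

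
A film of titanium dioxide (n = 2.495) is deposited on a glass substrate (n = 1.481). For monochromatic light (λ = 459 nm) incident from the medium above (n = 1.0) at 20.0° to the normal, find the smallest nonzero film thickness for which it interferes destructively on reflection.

At the upper boundary (n = 1.0 to n = 2.495) the reflected ray undergoes a half-wave phase shift.
Ray reflecting at the bottom interface goes from n = 2.495 toward n = 1.481: no phase shift.
Exactly one π shift → a net half-wave offset.
For dark reflection here: 2 n t cos θ_r = m λ.
Snell's law: 1.0 sin 20.0° = 2.495 sin θ_r → sin θ_r = 0.137, cos θ_r = 0.991.
Minimum nonzero at m = 1: t = λ / (2 n cos θ_r) = 459 / (2 × 2.495 × 0.991) = 92.9 nm.

92.9 nm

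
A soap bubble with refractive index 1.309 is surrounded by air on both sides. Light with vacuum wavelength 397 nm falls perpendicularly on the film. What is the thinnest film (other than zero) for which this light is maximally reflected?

Ray reflecting at the top interface goes from n = 1.0 toward n = 1.309: a half-wave phase shift.
At the lower boundary (n = 1.309 to n = 1.0) the reflected ray undergoes no phase shift.
Net: one phase inversion between the two reflected rays.
So the condition for constructive reflection is 2 n t = (m + ½) λ.
Minimum at m = 0: t = λ / (4 n) = 397 / (4 × 1.309) = 75.8 nm.

75.8 nm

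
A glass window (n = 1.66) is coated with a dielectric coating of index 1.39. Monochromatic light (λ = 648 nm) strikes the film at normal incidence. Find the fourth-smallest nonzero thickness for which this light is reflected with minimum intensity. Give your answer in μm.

0.816 μm

At the upper boundary (n = 1.0 to n = 1.39) the reflected ray undergoes a half-wave phase shift.
Ray reflecting at the bottom interface goes from n = 1.39 toward n = 1.66: a half-wave phase shift.
Zero or two π shifts → no net half-wave offset.
With no net inversion, destructive interference in reflection requires 2 n t = (m + ½) λ.
The fourth-smallest nonzero thickness corresponds to m = 3: t = (m + ½) λ / (2 n) = 3.50 × 648 / (2 × 1.39) = 816 nm.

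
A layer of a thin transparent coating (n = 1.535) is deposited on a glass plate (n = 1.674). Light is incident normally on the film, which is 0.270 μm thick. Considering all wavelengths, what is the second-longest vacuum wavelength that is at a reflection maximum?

414 nm

Top surface (1.0 → 1.535): reflection off a higher-index medium gives a half-wave phase shift.
Bottom surface (1.535 → 1.674): reflection off a higher-index medium gives a half-wave phase shift.
Zero or two π shifts → no net half-wave offset.
With no net inversion, constructive interference in reflection requires 2 n t = m λ.
λ = 2 n t / m. The second-longest wavelength is m = 2: λ = 2 × 1.535 × 270 / 2.00 = 414 nm.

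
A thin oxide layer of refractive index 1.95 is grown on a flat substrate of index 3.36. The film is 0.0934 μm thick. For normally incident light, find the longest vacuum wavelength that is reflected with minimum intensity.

729 nm

At the upper boundary (n = 1.0 to n = 1.95) the reflected ray undergoes a half-wave phase shift.
Ray reflecting at the bottom interface goes from n = 1.95 toward n = 3.36: a half-wave phase shift.
Net: no relative phase inversion (both shifts match).
For minimum reflection here: 2 n t = (m + ½) λ.
λ = 2 n t / (m + ½). The longest wavelength is m = 0: λ = 2 × 1.95 × 93.4 / 0.500 = 729 nm.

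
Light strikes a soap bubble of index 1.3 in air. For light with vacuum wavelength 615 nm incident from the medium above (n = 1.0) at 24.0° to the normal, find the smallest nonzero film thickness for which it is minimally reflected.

At the upper boundary (n = 1.0 to n = 1.3) the reflected ray undergoes a half-wave phase shift.
At the lower boundary (n = 1.3 to n = 1.0) the reflected ray undergoes no phase shift.
Net: one phase inversion between the two reflected rays.
So the condition for destructive reflection is 2 n t cos θ_r = m λ.
Snell's law: 1.0 sin 24.0° = 1.3 sin θ_r → sin θ_r = 0.313, cos θ_r = 0.950.
Minimum nonzero at m = 1: t = λ / (2 n cos θ_r) = 615 / (2 × 1.3 × 0.950) = 249 nm.

249 nm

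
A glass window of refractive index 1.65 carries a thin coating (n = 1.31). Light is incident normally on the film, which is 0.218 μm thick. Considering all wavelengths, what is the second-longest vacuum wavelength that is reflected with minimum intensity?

381 nm

Top surface (1.0 → 1.31): reflection off a higher-index medium gives a half-wave phase shift.
Ray reflecting at the bottom interface goes from n = 1.31 toward n = 1.65: a half-wave phase shift.
Net: no relative phase inversion (both shifts match).
With no net inversion, destructive interference in reflection requires 2 n t = (m + ½) λ.
λ = 2 n t / (m + ½). The second-longest wavelength is m = 1: λ = 2 × 1.31 × 218 / 1.50 = 381 nm.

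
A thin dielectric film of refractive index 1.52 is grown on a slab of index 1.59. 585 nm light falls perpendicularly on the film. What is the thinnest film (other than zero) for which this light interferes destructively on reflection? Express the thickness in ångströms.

At the upper boundary (n = 1.0 to n = 1.52) the reflected ray undergoes a half-wave phase shift.
Ray reflecting at the bottom interface goes from n = 1.52 toward n = 1.59: a half-wave phase shift.
Net: no relative phase inversion (both shifts match).
For minimum reflection here: 2 n t = (m + ½) λ.
Minimum at m = 0: t = λ / (4 n) = 585 / (4 × 1.52) = 96.2 nm.

962 Å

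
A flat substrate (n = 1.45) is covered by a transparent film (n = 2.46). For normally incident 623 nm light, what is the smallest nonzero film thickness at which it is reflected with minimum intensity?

Ray reflecting at the top interface goes from n = 1.0 toward n = 2.46: a half-wave phase shift.
Bottom surface (2.46 → 1.45): reflection off a lower-index medium gives no phase shift.
The two reflections differ by half a wavelength.
With one net inversion, destructive interference in reflection requires 2 n t = m λ.
The smallest nonzero thickness corresponds to m = 1: t = m λ / (2 n) = 1.00 × 623 / (2 × 2.46) = 127 nm.

127 nm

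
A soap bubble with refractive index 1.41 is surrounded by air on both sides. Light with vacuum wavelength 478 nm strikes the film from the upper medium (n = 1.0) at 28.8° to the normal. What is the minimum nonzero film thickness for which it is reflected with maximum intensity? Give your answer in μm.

0.0902 μm

Top surface (1.0 → 1.41): reflection off a higher-index medium gives a half-wave phase shift.
At the lower boundary (n = 1.41 to n = 1.0) the reflected ray undergoes no phase shift.
The two reflections differ by half a wavelength.
With one net inversion, constructive interference in reflection requires 2 n t cos θ_r = (m + ½) λ.
Snell's law: 1.0 sin 28.8° = 1.41 sin θ_r → sin θ_r = 0.342, cos θ_r = 0.940.
Minimum at m = 0: t = λ / (4 n cos θ_r) = 478 / (4 × 1.41 × 0.940) = 90.2 nm.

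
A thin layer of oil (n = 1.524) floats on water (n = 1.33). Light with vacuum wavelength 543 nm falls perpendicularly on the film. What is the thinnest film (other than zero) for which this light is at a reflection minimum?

At the upper boundary (n = 1.0 to n = 1.524) the reflected ray undergoes a half-wave phase shift.
Bottom surface (1.524 → 1.33): reflection off a lower-index medium gives no phase shift.
Net: one phase inversion between the two reflected rays.
For weak reflection here: 2 n t = m λ.
Minimum nonzero at m = 1: t = λ / (2 n) = 543 / (2 × 1.524) = 178 nm.

178 nm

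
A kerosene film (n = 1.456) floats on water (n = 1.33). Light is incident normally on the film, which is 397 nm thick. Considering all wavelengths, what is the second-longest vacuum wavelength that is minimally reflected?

578 nm

At the upper boundary (n = 1.0 to n = 1.456) the reflected ray undergoes a half-wave phase shift.
Ray reflecting at the bottom interface goes from n = 1.456 toward n = 1.33: no phase shift.
The two reflections differ by half a wavelength.
With one net inversion, destructive interference in reflection requires 2 n t = m λ.
λ = 2 n t / m. The second-longest wavelength is m = 2: λ = 2 × 1.456 × 397 / 2.00 = 578 nm.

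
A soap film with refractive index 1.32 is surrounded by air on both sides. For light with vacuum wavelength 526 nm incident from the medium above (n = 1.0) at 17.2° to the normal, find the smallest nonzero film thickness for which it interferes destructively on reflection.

204 nm

Ray reflecting at the top interface goes from n = 1.0 toward n = 1.32: a half-wave phase shift.
Ray reflecting at the bottom interface goes from n = 1.32 toward n = 1.0: no phase shift.
The two reflections differ by half a wavelength.
So the condition for destructive reflection is 2 n t cos θ_r = m λ.
Snell's law: 1.0 sin 17.2° = 1.32 sin θ_r → sin θ_r = 0.224, cos θ_r = 0.975.
Minimum nonzero at m = 1: t = λ / (2 n cos θ_r) = 526 / (2 × 1.32 × 0.975) = 204 nm.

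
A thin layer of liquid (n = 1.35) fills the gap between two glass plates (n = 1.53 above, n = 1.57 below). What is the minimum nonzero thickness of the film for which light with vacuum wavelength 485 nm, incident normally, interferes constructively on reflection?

89.8 nm

Ray reflecting at the top interface goes from n = 1.53 toward n = 1.35: no phase shift.
At the lower boundary (n = 1.35 to n = 1.57) the reflected ray undergoes a half-wave phase shift.
Exactly one π shift → a net half-wave offset.
With one net inversion, constructive interference in reflection requires 2 n t = (m + ½) λ.
Minimum at m = 0: t = λ / (4 n) = 485 / (4 × 1.35) = 89.8 nm.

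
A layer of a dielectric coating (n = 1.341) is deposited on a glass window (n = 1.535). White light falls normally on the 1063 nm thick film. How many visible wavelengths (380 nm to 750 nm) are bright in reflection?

At the upper boundary (n = 1.0 to n = 1.341) the reflected ray undergoes a half-wave phase shift.
At the lower boundary (n = 1.341 to n = 1.535) the reflected ray undergoes a half-wave phase shift.
Net: no relative phase inversion (both shifts match).
So the condition for constructive reflection is 2 n t = m λ.
λ = 2 n t / m = 2851 / m nm.
m=3: 950 nm (IR); m=4: 713 nm (visible); m=5: 570 nm (visible); m=6: 475 nm (visible); m=7: 407 nm (visible); m=8: 356 nm (UV).

4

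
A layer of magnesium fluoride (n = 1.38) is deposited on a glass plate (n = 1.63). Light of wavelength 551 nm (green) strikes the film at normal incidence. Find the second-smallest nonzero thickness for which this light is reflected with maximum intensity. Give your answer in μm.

At the upper boundary (n = 1.0 to n = 1.38) the reflected ray undergoes a half-wave phase shift.
Ray reflecting at the bottom interface goes from n = 1.38 toward n = 1.63: a half-wave phase shift.
Net: no relative phase inversion (both shifts match).
For strong reflection here: 2 n t = m λ.
The second-smallest nonzero thickness corresponds to m = 2: t = m λ / (2 n) = 2.00 × 551 / (2 × 1.38) = 399 nm.

0.399 μm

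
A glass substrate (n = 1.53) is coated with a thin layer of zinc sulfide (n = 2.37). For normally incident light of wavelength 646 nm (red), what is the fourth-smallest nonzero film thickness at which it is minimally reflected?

545 nm

Ray reflecting at the top interface goes from n = 1.0 toward n = 2.37: a half-wave phase shift.
At the lower boundary (n = 2.37 to n = 1.53) the reflected ray undergoes no phase shift.
Exactly one π shift → a net half-wave offset.
With one net inversion, destructive interference in reflection requires 2 n t = m λ.
The fourth-smallest nonzero thickness corresponds to m = 4: t = m λ / (2 n) = 4.00 × 646 / (2 × 2.37) = 545 nm.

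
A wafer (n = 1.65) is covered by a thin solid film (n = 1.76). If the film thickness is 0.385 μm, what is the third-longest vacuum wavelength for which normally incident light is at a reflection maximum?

Ray reflecting at the top interface goes from n = 1.0 toward n = 1.76: a half-wave phase shift.
Ray reflecting at the bottom interface goes from n = 1.76 toward n = 1.65: no phase shift.
Net: one phase inversion between the two reflected rays.
So the condition for constructive reflection is 2 n t = (m + ½) λ.
λ = 2 n t / (m + ½). The third-longest wavelength is m = 2: λ = 2 × 1.76 × 385 / 2.50 = 542 nm.

542 nm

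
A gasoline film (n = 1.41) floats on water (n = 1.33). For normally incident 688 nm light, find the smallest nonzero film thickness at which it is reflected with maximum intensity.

122 nm

Ray reflecting at the top interface goes from n = 1.0 toward n = 1.41: a half-wave phase shift.
Bottom surface (1.41 → 1.33): reflection off a lower-index medium gives no phase shift.
Exactly one π shift → a net half-wave offset.
For strong reflection here: 2 n t = (m + ½) λ.
Minimum at m = 0: t = λ / (4 n) = 688 / (4 × 1.41) = 122 nm.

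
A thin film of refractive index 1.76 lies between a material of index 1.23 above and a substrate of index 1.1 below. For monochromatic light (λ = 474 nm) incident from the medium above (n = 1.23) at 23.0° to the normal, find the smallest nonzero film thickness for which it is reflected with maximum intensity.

Top surface (1.23 → 1.76): reflection off a higher-index medium gives a half-wave phase shift.
Bottom surface (1.76 → 1.1): reflection off a lower-index medium gives no phase shift.
Exactly one π shift → a net half-wave offset.
With one net inversion, constructive interference in reflection requires 2 n t cos θ_r = (m + ½) λ.
Snell's law: 1.23 sin 23.0° = 1.76 sin θ_r → sin θ_r = 0.273, cos θ_r = 0.962.
Minimum at m = 0: t = λ / (4 n cos θ_r) = 474 / (4 × 1.76 × 0.962) = 70.0 nm.

70.0 nm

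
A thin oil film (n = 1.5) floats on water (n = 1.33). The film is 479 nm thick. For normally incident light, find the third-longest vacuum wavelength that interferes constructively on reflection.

Top surface (1.0 → 1.5): reflection off a higher-index medium gives a half-wave phase shift.
At the lower boundary (n = 1.5 to n = 1.33) the reflected ray undergoes no phase shift.
Net: one phase inversion between the two reflected rays.
For strong reflection here: 2 n t = (m + ½) λ.
λ = 2 n t / (m + ½). The third-longest wavelength is m = 2: λ = 2 × 1.5 × 479 / 2.50 = 575 nm.

575 nm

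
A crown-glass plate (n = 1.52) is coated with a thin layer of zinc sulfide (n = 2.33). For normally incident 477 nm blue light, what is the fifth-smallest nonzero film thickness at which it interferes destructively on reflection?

Ray reflecting at the top interface goes from n = 1.0 toward n = 2.33: a half-wave phase shift.
Bottom surface (2.33 → 1.52): reflection off a lower-index medium gives no phase shift.
Net: one phase inversion between the two reflected rays.
With one net inversion, destructive interference in reflection requires 2 n t = m λ.
The fifth-smallest nonzero thickness corresponds to m = 5: t = m λ / (2 n) = 5.00 × 477 / (2 × 2.33) = 512 nm.

512 nm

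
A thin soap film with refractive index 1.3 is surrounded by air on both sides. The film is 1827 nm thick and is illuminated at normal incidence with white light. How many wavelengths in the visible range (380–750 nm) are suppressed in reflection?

6

Ray reflecting at the top interface goes from n = 1.0 toward n = 1.3: a half-wave phase shift.
Ray reflecting at the bottom interface goes from n = 1.3 toward n = 1.0: no phase shift.
Exactly one π shift → a net half-wave offset.
With one net inversion, destructive interference in reflection requires 2 n t = m λ.
λ = 2 n t / m = 4750 / m nm.
m=6: 792 nm (IR); m=7: 679 nm (visible); m=8: 594 nm (visible); m=9: 528 nm (visible); m=10: 475 nm (visible); m=11: 432 nm (visible); m=12: 396 nm (visible); m=13: 365 nm (UV).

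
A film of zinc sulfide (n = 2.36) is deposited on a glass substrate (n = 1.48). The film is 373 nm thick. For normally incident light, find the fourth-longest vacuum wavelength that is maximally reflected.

Top surface (1.0 → 2.36): reflection off a higher-index medium gives a half-wave phase shift.
At the lower boundary (n = 2.36 to n = 1.48) the reflected ray undergoes no phase shift.
Exactly one π shift → a net half-wave offset.
For strong reflection here: 2 n t = (m + ½) λ.
λ = 2 n t / (m + ½). The fourth-longest wavelength is m = 3: λ = 2 × 2.36 × 373 / 3.50 = 503 nm.

503 nm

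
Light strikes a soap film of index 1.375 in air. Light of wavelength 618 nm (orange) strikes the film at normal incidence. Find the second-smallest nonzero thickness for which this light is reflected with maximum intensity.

337 nm

Ray reflecting at the top interface goes from n = 1.0 toward n = 1.375: a half-wave phase shift.
Ray reflecting at the bottom interface goes from n = 1.375 toward n = 1.0: no phase shift.
Net: one phase inversion between the two reflected rays.
So the condition for constructive reflection is 2 n t = (m + ½) λ.
The second-smallest nonzero thickness corresponds to m = 1: t = (m + ½) λ / (2 n) = 1.50 × 618 / (2 × 1.375) = 337 nm.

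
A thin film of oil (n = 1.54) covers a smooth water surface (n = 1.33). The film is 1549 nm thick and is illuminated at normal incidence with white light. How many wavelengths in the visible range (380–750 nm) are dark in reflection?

6

Top surface (1.0 → 1.54): reflection off a higher-index medium gives a half-wave phase shift.
Bottom surface (1.54 → 1.33): reflection off a lower-index medium gives no phase shift.
Exactly one π shift → a net half-wave offset.
For minimum reflection here: 2 n t = m λ.
λ = 2 n t / m = 4771 / m nm.
m=6: 795 nm (IR); m=7: 682 nm (visible); m=8: 596 nm (visible); m=9: 530 nm (visible); m=10: 477 nm (visible); m=11: 434 nm (visible); m=12: 398 nm (visible); m=13: 367 nm (UV).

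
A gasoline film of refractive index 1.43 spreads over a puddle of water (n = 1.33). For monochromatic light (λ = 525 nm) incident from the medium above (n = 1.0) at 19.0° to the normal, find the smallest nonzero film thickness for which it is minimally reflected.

189 nm

Ray reflecting at the top interface goes from n = 1.0 toward n = 1.43: a half-wave phase shift.
Bottom surface (1.43 → 1.33): reflection off a lower-index medium gives no phase shift.
The two reflections differ by half a wavelength.
With one net inversion, destructive interference in reflection requires 2 n t cos θ_r = m λ.
Snell's law: 1.0 sin 19.0° = 1.43 sin θ_r → sin θ_r = 0.228, cos θ_r = 0.974.
Minimum nonzero at m = 1: t = λ / (2 n cos θ_r) = 525 / (2 × 1.43 × 0.974) = 189 nm.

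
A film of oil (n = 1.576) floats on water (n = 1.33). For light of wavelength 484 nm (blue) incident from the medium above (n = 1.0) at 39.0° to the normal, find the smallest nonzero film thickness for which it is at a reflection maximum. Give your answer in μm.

0.0837 μm

At the upper boundary (n = 1.0 to n = 1.576) the reflected ray undergoes a half-wave phase shift.
Bottom surface (1.576 → 1.33): reflection off a lower-index medium gives no phase shift.
Net: one phase inversion between the two reflected rays.
So the condition for constructive reflection is 2 n t cos θ_r = (m + ½) λ.
Snell's law: 1.0 sin 39.0° = 1.576 sin θ_r → sin θ_r = 0.399, cos θ_r = 0.917.
Minimum at m = 0: t = λ / (4 n cos θ_r) = 484 / (4 × 1.576 × 0.917) = 83.7 nm.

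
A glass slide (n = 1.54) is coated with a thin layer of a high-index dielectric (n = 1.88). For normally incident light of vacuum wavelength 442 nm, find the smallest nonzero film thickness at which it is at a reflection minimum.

Top surface (1.0 → 1.88): reflection off a higher-index medium gives a half-wave phase shift.
At the lower boundary (n = 1.88 to n = 1.54) the reflected ray undergoes no phase shift.
Exactly one π shift → a net half-wave offset.
So the condition for destructive reflection is 2 n t = m λ.
Minimum nonzero at m = 1: t = λ / (2 n) = 442 / (2 × 1.88) = 118 nm.

118 nm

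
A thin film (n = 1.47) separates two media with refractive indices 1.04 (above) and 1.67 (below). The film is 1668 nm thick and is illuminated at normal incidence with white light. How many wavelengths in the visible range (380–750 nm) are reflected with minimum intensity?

At the upper boundary (n = 1.04 to n = 1.47) the reflected ray undergoes a half-wave phase shift.
At the lower boundary (n = 1.47 to n = 1.67) the reflected ray undergoes a half-wave phase shift.
Net: no relative phase inversion (both shifts match).
So the condition for destructive reflection is 2 n t = (m + ½) λ.
λ = 2 n t / (m + ½) = 4904 / (m + ½) nm.
m=6: 754 nm (IR); m=7: 654 nm (visible); m=8: 577 nm (visible); m=9: 516 nm (visible); m=10: 467 nm (visible); m=11: 426 nm (visible); m=12: 392 nm (visible); m=13: 363 nm (UV).

6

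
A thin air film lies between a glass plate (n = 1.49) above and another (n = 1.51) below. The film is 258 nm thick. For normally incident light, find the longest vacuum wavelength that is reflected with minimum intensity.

At the upper boundary (n = 1.49 to n = 1.0) the reflected ray undergoes no phase shift.
Ray reflecting at the bottom interface goes from n = 1.0 toward n = 1.51: a half-wave phase shift.
Net: one phase inversion between the two reflected rays.
For dark reflection here: 2 n t = m λ.
λ = 2 n t / m. The longest wavelength is m = 1: λ = 2 × 1.0 × 258 / 1.00 = 516 nm.

516 nm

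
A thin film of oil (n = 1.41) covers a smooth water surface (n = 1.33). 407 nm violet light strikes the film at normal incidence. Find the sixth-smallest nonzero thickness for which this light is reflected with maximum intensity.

Ray reflecting at the top interface goes from n = 1.0 toward n = 1.41: a half-wave phase shift.
At the lower boundary (n = 1.41 to n = 1.33) the reflected ray undergoes no phase shift.
Net: one phase inversion between the two reflected rays.
For strong reflection here: 2 n t = (m + ½) λ.
The sixth-smallest nonzero thickness corresponds to m = 5: t = (m + ½) λ / (2 n) = 5.50 × 407 / (2 × 1.41) = 794 nm.

794 nm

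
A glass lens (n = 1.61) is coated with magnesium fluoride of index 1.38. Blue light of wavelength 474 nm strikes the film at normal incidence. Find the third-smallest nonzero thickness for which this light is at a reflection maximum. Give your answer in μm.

0.515 μm

Ray reflecting at the top interface goes from n = 1.0 toward n = 1.38: a half-wave phase shift.
Bottom surface (1.38 → 1.61): reflection off a higher-index medium gives a half-wave phase shift.
The two reflections carry the same phase change, so no net offset.
With no net inversion, constructive interference in reflection requires 2 n t = m λ.
The third-smallest nonzero thickness corresponds to m = 3: t = m λ / (2 n) = 3.00 × 474 / (2 × 1.38) = 515 nm.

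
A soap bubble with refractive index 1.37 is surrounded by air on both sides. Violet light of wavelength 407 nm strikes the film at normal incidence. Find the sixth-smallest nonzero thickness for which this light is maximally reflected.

At the upper boundary (n = 1.0 to n = 1.37) the reflected ray undergoes a half-wave phase shift.
Ray reflecting at the bottom interface goes from n = 1.37 toward n = 1.0: no phase shift.
Net: one phase inversion between the two reflected rays.
So the condition for constructive reflection is 2 n t = (m + ½) λ.
The sixth-smallest nonzero thickness corresponds to m = 5: t = (m + ½) λ / (2 n) = 5.50 × 407 / (2 × 1.37) = 817 nm.

817 nm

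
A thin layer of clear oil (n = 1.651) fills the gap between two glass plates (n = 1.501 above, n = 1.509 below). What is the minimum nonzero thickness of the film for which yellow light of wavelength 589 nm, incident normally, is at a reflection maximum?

89.2 nm

At the upper boundary (n = 1.501 to n = 1.651) the reflected ray undergoes a half-wave phase shift.
Ray reflecting at the bottom interface goes from n = 1.651 toward n = 1.509: no phase shift.
The two reflections differ by half a wavelength.
So the condition for constructive reflection is 2 n t = (m + ½) λ.
Minimum at m = 0: t = λ / (4 n) = 589 / (4 × 1.651) = 89.2 nm.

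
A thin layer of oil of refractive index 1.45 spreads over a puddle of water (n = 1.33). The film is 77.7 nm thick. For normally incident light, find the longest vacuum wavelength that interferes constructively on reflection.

451 nm

Top surface (1.0 → 1.45): reflection off a higher-index medium gives a half-wave phase shift.
At the lower boundary (n = 1.45 to n = 1.33) the reflected ray undergoes no phase shift.
Exactly one π shift → a net half-wave offset.
For strong reflection here: 2 n t = (m + ½) λ.
λ = 2 n t / (m + ½). The longest wavelength is m = 0: λ = 2 × 1.45 × 77.7 / 0.500 = 451 nm.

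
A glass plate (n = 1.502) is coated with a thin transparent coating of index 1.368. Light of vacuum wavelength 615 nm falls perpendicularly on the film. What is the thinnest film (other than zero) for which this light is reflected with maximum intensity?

Top surface (1.0 → 1.368): reflection off a higher-index medium gives a half-wave phase shift.
Ray reflecting at the bottom interface goes from n = 1.368 toward n = 1.502: a half-wave phase shift.
Zero or two π shifts → no net half-wave offset.
For maximum reflection here: 2 n t = m λ.
Minimum nonzero at m = 1: t = λ / (2 n) = 615 / (2 × 1.368) = 225 nm.

225 nm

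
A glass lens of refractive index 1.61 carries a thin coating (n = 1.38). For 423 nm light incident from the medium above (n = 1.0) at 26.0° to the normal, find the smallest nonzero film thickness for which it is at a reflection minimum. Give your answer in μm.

At the upper boundary (n = 1.0 to n = 1.38) the reflected ray undergoes a half-wave phase shift.
At the lower boundary (n = 1.38 to n = 1.61) the reflected ray undergoes a half-wave phase shift.
Zero or two π shifts → no net half-wave offset.
For minimum reflection here: 2 n t cos θ_r = (m + ½) λ.
Snell's law: 1.0 sin 26.0° = 1.38 sin θ_r → sin θ_r = 0.318, cos θ_r = 0.948.
Minimum at m = 0: t = λ / (4 n cos θ_r) = 423 / (4 × 1.38 × 0.948) = 80.8 nm.

0.0808 μm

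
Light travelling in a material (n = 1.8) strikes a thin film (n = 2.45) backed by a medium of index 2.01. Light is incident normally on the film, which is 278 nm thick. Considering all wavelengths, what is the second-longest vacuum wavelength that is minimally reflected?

681 nm

Top surface (1.8 → 2.45): reflection off a higher-index medium gives a half-wave phase shift.
Ray reflecting at the bottom interface goes from n = 2.45 toward n = 2.01: no phase shift.
Exactly one π shift → a net half-wave offset.
For minimum reflection here: 2 n t = m λ.
λ = 2 n t / m. The second-longest wavelength is m = 2: λ = 2 × 2.45 × 278 / 2.00 = 681 nm.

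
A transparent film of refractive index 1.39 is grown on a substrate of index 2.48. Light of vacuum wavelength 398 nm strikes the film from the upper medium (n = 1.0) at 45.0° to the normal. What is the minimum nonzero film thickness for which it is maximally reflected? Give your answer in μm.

Ray reflecting at the top interface goes from n = 1.0 toward n = 1.39: a half-wave phase shift.
Ray reflecting at the bottom interface goes from n = 1.39 toward n = 2.48: a half-wave phase shift.
Net: no relative phase inversion (both shifts match).
So the condition for constructive reflection is 2 n t cos θ_r = m λ.
Snell's law: 1.0 sin 45.0° = 1.39 sin θ_r → sin θ_r = 0.509, cos θ_r = 0.861.
Minimum nonzero at m = 1: t = λ / (2 n cos θ_r) = 398 / (2 × 1.39 × 0.861) = 166 nm.

0.166 μm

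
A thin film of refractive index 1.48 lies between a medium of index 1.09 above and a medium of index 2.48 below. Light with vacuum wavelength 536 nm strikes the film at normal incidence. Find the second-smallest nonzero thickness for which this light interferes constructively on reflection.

Top surface (1.09 → 1.48): reflection off a higher-index medium gives a half-wave phase shift.
Bottom surface (1.48 → 2.48): reflection off a higher-index medium gives a half-wave phase shift.
Net: no relative phase inversion (both shifts match).
With no net inversion, constructive interference in reflection requires 2 n t = m λ.
The second-smallest nonzero thickness corresponds to m = 2: t = m λ / (2 n) = 2.00 × 536 / (2 × 1.48) = 362 nm.

362 nm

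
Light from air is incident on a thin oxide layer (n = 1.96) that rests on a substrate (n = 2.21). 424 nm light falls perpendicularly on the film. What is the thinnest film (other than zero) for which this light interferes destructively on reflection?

At the upper boundary (n = 1.0 to n = 1.96) the reflected ray undergoes a half-wave phase shift.
Bottom surface (1.96 → 2.21): reflection off a higher-index medium gives a half-wave phase shift.
Net: no relative phase inversion (both shifts match).
For minimum reflection here: 2 n t = (m + ½) λ.
Minimum at m = 0: t = λ / (4 n) = 424 / (4 × 1.96) = 54.1 nm.

54.1 nm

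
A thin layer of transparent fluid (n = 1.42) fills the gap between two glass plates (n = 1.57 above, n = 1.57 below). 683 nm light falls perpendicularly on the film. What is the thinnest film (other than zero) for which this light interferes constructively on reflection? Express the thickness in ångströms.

At the upper boundary (n = 1.57 to n = 1.42) the reflected ray undergoes no phase shift.
Bottom surface (1.42 → 1.57): reflection off a higher-index medium gives a half-wave phase shift.
Net: one phase inversion between the two reflected rays.
So the condition for constructive reflection is 2 n t = (m + ½) λ.
Minimum at m = 0: t = λ / (4 n) = 683 / (4 × 1.42) = 120 nm.

1202 Å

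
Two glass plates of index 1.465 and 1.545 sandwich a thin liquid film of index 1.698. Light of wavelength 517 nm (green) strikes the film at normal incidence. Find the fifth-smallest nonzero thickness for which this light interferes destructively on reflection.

761 nm

At the upper boundary (n = 1.465 to n = 1.698) the reflected ray undergoes a half-wave phase shift.
Ray reflecting at the bottom interface goes from n = 1.698 toward n = 1.545: no phase shift.
The two reflections differ by half a wavelength.
So the condition for destructive reflection is 2 n t = m λ.
The fifth-smallest nonzero thickness corresponds to m = 5: t = m λ / (2 n) = 5.00 × 517 / (2 × 1.698) = 761 nm.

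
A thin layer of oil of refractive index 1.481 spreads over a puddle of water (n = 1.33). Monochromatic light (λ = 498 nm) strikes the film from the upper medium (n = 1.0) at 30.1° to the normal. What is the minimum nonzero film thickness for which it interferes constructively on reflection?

89.3 nm

At the upper boundary (n = 1.0 to n = 1.481) the reflected ray undergoes a half-wave phase shift.
At the lower boundary (n = 1.481 to n = 1.33) the reflected ray undergoes no phase shift.
Net: one phase inversion between the two reflected rays.
For strong reflection here: 2 n t cos θ_r = (m + ½) λ.
Snell's law: 1.0 sin 30.1° = 1.481 sin θ_r → sin θ_r = 0.339, cos θ_r = 0.941.
Minimum at m = 0: t = λ / (4 n cos θ_r) = 498 / (4 × 1.481 × 0.941) = 89.3 nm.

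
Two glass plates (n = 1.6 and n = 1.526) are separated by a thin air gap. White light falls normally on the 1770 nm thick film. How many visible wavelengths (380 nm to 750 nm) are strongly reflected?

4

Ray reflecting at the top interface goes from n = 1.6 toward n = 1.0: no phase shift.
Ray reflecting at the bottom interface goes from n = 1.0 toward n = 1.526: a half-wave phase shift.
The two reflections differ by half a wavelength.
So the condition for constructive reflection is 2 n t = (m + ½) λ.
λ = 2 n t / (m + ½) = 3540 / (m + ½) nm.
m=4: 787 nm (IR); m=5: 644 nm (visible); m=6: 545 nm (visible); m=7: 472 nm (visible); m=8: 416 nm (visible); m=9: 373 nm (UV).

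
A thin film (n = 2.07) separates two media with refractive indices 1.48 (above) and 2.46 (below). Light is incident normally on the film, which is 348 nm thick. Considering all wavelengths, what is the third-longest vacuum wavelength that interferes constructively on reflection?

Top surface (1.48 → 2.07): reflection off a higher-index medium gives a half-wave phase shift.
Ray reflecting at the bottom interface goes from n = 2.07 toward n = 2.46: a half-wave phase shift.
Zero or two π shifts → no net half-wave offset.
For maximum reflection here: 2 n t = m λ.
λ = 2 n t / m. The third-longest wavelength is m = 3: λ = 2 × 2.07 × 348 / 3.00 = 480 nm.

480 nm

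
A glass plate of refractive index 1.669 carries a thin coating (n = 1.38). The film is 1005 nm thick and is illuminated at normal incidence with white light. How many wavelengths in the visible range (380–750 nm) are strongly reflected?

4

At the upper boundary (n = 1.0 to n = 1.38) the reflected ray undergoes a half-wave phase shift.
Ray reflecting at the bottom interface goes from n = 1.38 toward n = 1.669: a half-wave phase shift.
The two reflections carry the same phase change, so no net offset.
With no net inversion, constructive interference in reflection requires 2 n t = m λ.
λ = 2 n t / m = 2774 / m nm.
m=3: 925 nm (IR); m=4: 693 nm (visible); m=5: 555 nm (visible); m=6: 462 nm (visible); m=7: 396 nm (visible); m=8: 347 nm (UV).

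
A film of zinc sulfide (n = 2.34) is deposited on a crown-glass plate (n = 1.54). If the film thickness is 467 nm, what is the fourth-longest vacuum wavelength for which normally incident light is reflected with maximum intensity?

Top surface (1.0 → 2.34): reflection off a higher-index medium gives a half-wave phase shift.
At the lower boundary (n = 2.34 to n = 1.54) the reflected ray undergoes no phase shift.
Net: one phase inversion between the two reflected rays.
So the condition for constructive reflection is 2 n t = (m + ½) λ.
λ = 2 n t / (m + ½). The fourth-longest wavelength is m = 3: λ = 2 × 2.34 × 467 / 3.50 = 624 nm.

624 nm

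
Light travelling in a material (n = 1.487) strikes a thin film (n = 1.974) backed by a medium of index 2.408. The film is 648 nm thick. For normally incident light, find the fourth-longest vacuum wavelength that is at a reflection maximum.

Top surface (1.487 → 1.974): reflection off a higher-index medium gives a half-wave phase shift.
Ray reflecting at the bottom interface goes from n = 1.974 toward n = 2.408: a half-wave phase shift.
Net: no relative phase inversion (both shifts match).
So the condition for constructive reflection is 2 n t = m λ.
λ = 2 n t / m. The fourth-longest wavelength is m = 4: λ = 2 × 1.974 × 648 / 4.00 = 640 nm.

640 nm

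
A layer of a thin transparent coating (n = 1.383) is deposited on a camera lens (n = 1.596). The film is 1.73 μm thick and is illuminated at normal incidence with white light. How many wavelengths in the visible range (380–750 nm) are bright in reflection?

6

Ray reflecting at the top interface goes from n = 1.0 toward n = 1.383: a half-wave phase shift.
Ray reflecting at the bottom interface goes from n = 1.383 toward n = 1.596: a half-wave phase shift.
Zero or two π shifts → no net half-wave offset.
With no net inversion, constructive interference in reflection requires 2 n t = m λ.
λ = 2 n t / m = 4785 / m nm.
m=6: 798 nm (IR); m=7: 684 nm (visible); m=8: 598 nm (visible); m=9: 532 nm (visible); m=10: 479 nm (visible); m=11: 435 nm (visible); m=12: 399 nm (visible); m=13: 368 nm (UV).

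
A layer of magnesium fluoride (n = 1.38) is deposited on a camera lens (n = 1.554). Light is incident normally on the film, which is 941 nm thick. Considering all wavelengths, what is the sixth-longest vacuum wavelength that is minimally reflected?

472 nm

At the upper boundary (n = 1.0 to n = 1.38) the reflected ray undergoes a half-wave phase shift.
Bottom surface (1.38 → 1.554): reflection off a higher-index medium gives a half-wave phase shift.
Net: no relative phase inversion (both shifts match).
So the condition for destructive reflection is 2 n t = (m + ½) λ.
λ = 2 n t / (m + ½). The sixth-longest wavelength is m = 5: λ = 2 × 1.38 × 941 / 5.50 = 472 nm.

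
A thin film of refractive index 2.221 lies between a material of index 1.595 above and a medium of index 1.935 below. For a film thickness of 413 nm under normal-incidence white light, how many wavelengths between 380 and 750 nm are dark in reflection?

2

Ray reflecting at the top interface goes from n = 1.595 toward n = 2.221: a half-wave phase shift.
Bottom surface (2.221 → 1.935): reflection off a lower-index medium gives no phase shift.
Exactly one π shift → a net half-wave offset.
With one net inversion, destructive interference in reflection requires 2 n t = m λ.
λ = 2 n t / m = 1835 / m nm.
m=2: 917 nm (IR); m=3: 612 nm (visible); m=4: 459 nm (visible); m=5: 367 nm (UV).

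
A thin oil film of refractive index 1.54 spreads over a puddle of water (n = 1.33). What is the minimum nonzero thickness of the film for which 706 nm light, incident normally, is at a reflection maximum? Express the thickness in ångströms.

At the upper boundary (n = 1.0 to n = 1.54) the reflected ray undergoes a half-wave phase shift.
At the lower boundary (n = 1.54 to n = 1.33) the reflected ray undergoes no phase shift.
Net: one phase inversion between the two reflected rays.
With one net inversion, constructive interference in reflection requires 2 n t = (m + ½) λ.
Minimum at m = 0: t = λ / (4 n) = 706 / (4 × 1.54) = 115 nm.

1146 Å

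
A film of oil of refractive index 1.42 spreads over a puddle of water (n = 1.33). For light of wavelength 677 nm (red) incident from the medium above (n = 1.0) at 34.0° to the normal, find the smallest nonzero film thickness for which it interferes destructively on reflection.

259 nm

Ray reflecting at the top interface goes from n = 1.0 toward n = 1.42: a half-wave phase shift.
Bottom surface (1.42 → 1.33): reflection off a lower-index medium gives no phase shift.
Exactly one π shift → a net half-wave offset.
With one net inversion, destructive interference in reflection requires 2 n t cos θ_r = m λ.
Snell's law: 1.0 sin 34.0° = 1.42 sin θ_r → sin θ_r = 0.394, cos θ_r = 0.919.
Minimum nonzero at m = 1: t = λ / (2 n cos θ_r) = 677 / (2 × 1.42 × 0.919) = 259 nm.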